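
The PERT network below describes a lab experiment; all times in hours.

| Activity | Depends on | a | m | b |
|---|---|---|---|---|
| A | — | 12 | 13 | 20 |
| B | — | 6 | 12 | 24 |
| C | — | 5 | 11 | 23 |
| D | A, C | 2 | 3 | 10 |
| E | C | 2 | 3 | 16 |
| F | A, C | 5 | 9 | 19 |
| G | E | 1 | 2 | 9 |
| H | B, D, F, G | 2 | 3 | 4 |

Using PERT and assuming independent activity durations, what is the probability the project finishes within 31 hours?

0.930

te_A = (12 + 4·13 + 20)/6 = 84/6 = 14; σ²_A = ((20−12)/6)² = 1.778
te_B = (6 + 4·12 + 24)/6 = 78/6 = 13; σ²_B = ((24−6)/6)² = 9.000
te_C = (5 + 4·11 + 23)/6 = 72/6 = 12; σ²_C = ((23−5)/6)² = 9.000
te_D = (2 + 4·3 + 10)/6 = 24/6 = 4; σ²_D = ((10−2)/6)² = 1.778
te_E = (2 + 4·3 + 16)/6 = 30/6 = 5; σ²_E = ((16−2)/6)² = 5.444
te_F = (5 + 4·9 + 19)/6 = 60/6 = 10; σ²_F = ((19−5)/6)² = 5.444
te_G = (1 + 4·2 + 9)/6 = 18/6 = 3; σ²_G = ((9−1)/6)² = 1.778
te_H = (2 + 4·3 + 4)/6 = 18/6 = 3; σ²_H = ((4−2)/6)² = 0.111

Forward pass:
ES_A = 0; EF_A = 14
ES_B = 0; EF_B = 13
ES_C = 0; EF_C = 12
ES_D = max(EF_A=14, EF_C=12) = 14; EF_D = 14+4 = 18
ES_E = 12; EF_E = 12+5 = 17
ES_F = max(EF_A=14, EF_C=12) = 14; EF_F = 14+10 = 24
ES_G = 17; EF_G = 17+3 = 20
ES_H = max(EF_B=13, EF_D=18, EF_F=24, EF_G=20) = 24; EF_H = 24+3 = 27
Expected project duration μ = 27 hours. Critical path: A → F → H.

Variance along critical path = 1.778 + 5.444 + 0.111 = 7.333; σ = √7.333 = 2.708 hours.
Z = (31 − 27) / 2.708 = 1.477
P(T ≤ 31) = Φ(1.477) ≈ 0.930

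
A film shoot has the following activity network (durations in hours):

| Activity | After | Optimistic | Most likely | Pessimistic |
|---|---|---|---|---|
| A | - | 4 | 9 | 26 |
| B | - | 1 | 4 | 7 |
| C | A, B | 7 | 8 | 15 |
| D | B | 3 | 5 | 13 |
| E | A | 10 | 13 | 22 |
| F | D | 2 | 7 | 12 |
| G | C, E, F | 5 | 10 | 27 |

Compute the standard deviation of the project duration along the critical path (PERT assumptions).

5.56 hours

te_A = (4 + 4·9 + 26)/6 = 66/6 = 11; σ²_A = ((26−4)/6)² = 13.444
te_B = (1 + 4·4 + 7)/6 = 24/6 = 4; σ²_B = ((7−1)/6)² = 1.000
te_C = (7 + 4·8 + 15)/6 = 54/6 = 9; σ²_C = ((15−7)/6)² = 1.778
te_D = (3 + 4·5 + 13)/6 = 36/6 = 6; σ²_D = ((13−3)/6)² = 2.778
te_E = (10 + 4·13 + 22)/6 = 84/6 = 14; σ²_E = ((22−10)/6)² = 4.000
te_F = (2 + 4·7 + 12)/6 = 42/6 = 7; σ²_F = ((12−2)/6)² = 2.778
te_G = (5 + 4·10 + 27)/6 = 72/6 = 12; σ²_G = ((27−5)/6)² = 13.444

Forward pass:
ES_A = 0; EF_A = 11
ES_B = 0; EF_B = 4
ES_C = max(EF_A=11, EF_B=4) = 11; EF_C = 11+9 = 20
ES_D = 4; EF_D = 4+6 = 10
ES_E = 11; EF_E = 11+14 = 25
ES_F = 10; EF_F = 10+7 = 17
ES_G = max(EF_C=20, EF_E=25, EF_F=17) = 25; EF_G = 25+12 = 37
Expected project duration μ = 37 hours. Critical path: A → E → G.

Variance along critical path = 13.444 + 4.000 + 13.444 = 30.889
σ = √30.889 = 5.558 hours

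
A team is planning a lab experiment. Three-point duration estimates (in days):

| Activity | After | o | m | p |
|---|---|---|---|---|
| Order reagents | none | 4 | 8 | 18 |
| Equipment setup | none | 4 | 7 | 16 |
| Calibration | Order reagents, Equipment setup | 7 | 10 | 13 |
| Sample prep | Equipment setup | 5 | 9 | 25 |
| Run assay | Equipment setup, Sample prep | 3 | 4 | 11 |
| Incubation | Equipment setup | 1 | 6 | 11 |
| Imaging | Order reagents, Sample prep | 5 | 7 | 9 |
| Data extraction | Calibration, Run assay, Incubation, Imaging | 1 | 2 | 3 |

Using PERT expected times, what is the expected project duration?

28 days

te_Order reagents = (4 + 4·8 + 18)/6 = 54/6 = 9
te_Equipment setup = (4 + 4·7 + 16)/6 = 48/6 = 8
te_Calibration = (7 + 4·10 + 13)/6 = 60/6 = 10
te_Sample prep = (5 + 4·9 + 25)/6 = 66/6 = 11
te_Run assay = (3 + 4·4 + 11)/6 = 30/6 = 5
te_Incubation = (1 + 4·6 + 11)/6 = 36/6 = 6
te_Imaging = (5 + 4·7 + 9)/6 = 42/6 = 7
te_Data extraction = (1 + 4·2 + 3)/6 = 12/6 = 2

Forward pass:
ES_Order reagents = 0; EF_Order reagents = 9
ES_Equipment setup = 0; EF_Equipment setup = 8
ES_Calibration = max(EF_Order reagents=9, EF_Equipment setup=8) = 9; EF_Calibration = 9+10 = 19
ES_Sample prep = 8; EF_Sample prep = 8+11 = 19
ES_Run assay = max(EF_Equipment setup=8, EF_Sample prep=19) = 19; EF_Run assay = 19+5 = 24
ES_Incubation = 8; EF_Incubation = 8+6 = 14
ES_Imaging = max(EF_Order reagents=9, EF_Sample prep=19) = 19; EF_Imaging = 19+7 = 26
ES_Data extraction = max(EF_Calibration=19, EF_Run assay=24, EF_Incubation=14, EF_Imaging=26) = 26; EF_Data extraction = 26+2 = 28
Expected project duration μ = 28 days. Critical path: Equipment setup → Sample prep → Imaging → Data extraction.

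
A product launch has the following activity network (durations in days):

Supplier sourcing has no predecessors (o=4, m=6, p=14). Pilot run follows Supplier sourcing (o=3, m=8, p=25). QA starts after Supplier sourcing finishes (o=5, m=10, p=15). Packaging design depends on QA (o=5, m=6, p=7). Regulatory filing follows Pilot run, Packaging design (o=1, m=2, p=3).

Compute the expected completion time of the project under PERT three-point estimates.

25 days

te_Supplier sourcing = (4 + 4·6 + 14)/6 = 42/6 = 7
te_Pilot run = (3 + 4·8 + 25)/6 = 60/6 = 10
te_QA = (5 + 4·10 + 15)/6 = 60/6 = 10
te_Packaging design = (5 + 4·6 + 7)/6 = 36/6 = 6
te_Regulatory filing = (1 + 4·2 + 3)/6 = 12/6 = 2

Forward pass:
ES_Supplier sourcing = 0; EF_Supplier sourcing = 7
ES_Pilot run = 7; EF_Pilot run = 7+10 = 17
ES_QA = 7; EF_QA = 7+10 = 17
ES_Packaging design = 17; EF_Packaging design = 17+6 = 23
ES_Regulatory filing = max(EF_Pilot run=17, EF_Packaging design=23) = 23; EF_Regulatory filing = 23+2 = 25
Expected project duration μ = 25 days. Critical path: Supplier sourcing → QA → Packaging design → Regulatory filing.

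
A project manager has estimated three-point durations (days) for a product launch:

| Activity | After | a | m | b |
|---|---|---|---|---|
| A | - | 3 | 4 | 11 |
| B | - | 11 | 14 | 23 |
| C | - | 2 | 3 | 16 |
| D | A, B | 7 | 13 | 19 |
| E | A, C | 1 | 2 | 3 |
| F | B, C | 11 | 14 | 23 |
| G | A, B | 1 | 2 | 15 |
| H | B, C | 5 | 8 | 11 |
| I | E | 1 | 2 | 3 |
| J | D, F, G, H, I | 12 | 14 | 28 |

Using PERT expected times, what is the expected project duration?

te_A = (3 + 4·4 + 11)/6 = 30/6 = 5
te_B = (11 + 4·14 + 23)/6 = 90/6 = 15
te_C = (2 + 4·3 + 16)/6 = 30/6 = 5
te_D = (7 + 4·13 + 19)/6 = 78/6 = 13
te_E = (1 + 4·2 + 3)/6 = 12/6 = 2
te_F = (11 + 4·14 + 23)/6 = 90/6 = 15
te_G = (1 + 4·2 + 15)/6 = 24/6 = 4
te_H = (5 + 4·8 + 11)/6 = 48/6 = 8
te_I = (1 + 4·2 + 3)/6 = 12/6 = 2
te_J = (12 + 4·14 + 28)/6 = 96/6 = 16

Forward pass:
ES_A = 0; EF_A = 5
ES_B = 0; EF_B = 15
ES_C = 0; EF_C = 5
ES_D = max(EF_A=5, EF_B=15) = 15; EF_D = 15+13 = 28
ES_E = max(EF_A=5, EF_C=5) = 5; EF_E = 5+2 = 7
ES_F = max(EF_B=15, EF_C=5) = 15; EF_F = 15+15 = 30
ES_G = max(EF_A=5, EF_B=15) = 15; EF_G = 15+4 = 19
ES_H = max(EF_B=15, EF_C=5) = 15; EF_H = 15+8 = 23
ES_I = 7; EF_I = 7+2 = 9
ES_J = max(EF_D=28, EF_F=30, EF_G=19, EF_H=23, EF_I=9) = 30; EF_J = 30+16 = 46
Expected project duration μ = 46 days. Critical path: B → F → J.

46 days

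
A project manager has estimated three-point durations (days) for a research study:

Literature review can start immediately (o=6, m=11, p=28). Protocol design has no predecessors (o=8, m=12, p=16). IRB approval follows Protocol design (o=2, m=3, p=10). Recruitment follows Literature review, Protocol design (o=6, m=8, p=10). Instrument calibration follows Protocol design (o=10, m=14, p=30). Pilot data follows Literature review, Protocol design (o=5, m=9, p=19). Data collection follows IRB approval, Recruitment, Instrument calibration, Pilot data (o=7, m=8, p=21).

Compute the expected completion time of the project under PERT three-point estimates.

te_Literature review = (6 + 4·11 + 28)/6 = 78/6 = 13
te_Protocol design = (8 + 4·12 + 16)/6 = 72/6 = 12
te_IRB approval = (2 + 4·3 + 10)/6 = 24/6 = 4
te_Recruitment = (6 + 4·8 + 10)/6 = 48/6 = 8
te_Instrument calibration = (10 + 4·14 + 30)/6 = 96/6 = 16
te_Pilot data = (5 + 4·9 + 19)/6 = 60/6 = 10
te_Data collection = (7 + 4·8 + 21)/6 = 60/6 = 10

Forward pass:
ES_Literature review = 0; EF_Literature review = 13
ES_Protocol design = 0; EF_Protocol design = 12
ES_IRB approval = 12; EF_IRB approval = 12+4 = 16
ES_Recruitment = max(EF_Literature review=13, EF_Protocol design=12) = 13; EF_Recruitment = 13+8 = 21
ES_Instrument calibration = 12; EF_Instrument calibration = 12+16 = 28
ES_Pilot data = max(EF_Literature review=13, EF_Protocol design=12) = 13; EF_Pilot data = 13+10 = 23
ES_Data collection = max(EF_IRB approval=16, EF_Recruitment=21, EF_Instrument calibration=28, EF_Pilot data=23) = 28; EF_Data collection = 28+10 = 38
Expected project duration μ = 38 days. Critical path: Protocol design → Instrument calibration → Data collection.

38 days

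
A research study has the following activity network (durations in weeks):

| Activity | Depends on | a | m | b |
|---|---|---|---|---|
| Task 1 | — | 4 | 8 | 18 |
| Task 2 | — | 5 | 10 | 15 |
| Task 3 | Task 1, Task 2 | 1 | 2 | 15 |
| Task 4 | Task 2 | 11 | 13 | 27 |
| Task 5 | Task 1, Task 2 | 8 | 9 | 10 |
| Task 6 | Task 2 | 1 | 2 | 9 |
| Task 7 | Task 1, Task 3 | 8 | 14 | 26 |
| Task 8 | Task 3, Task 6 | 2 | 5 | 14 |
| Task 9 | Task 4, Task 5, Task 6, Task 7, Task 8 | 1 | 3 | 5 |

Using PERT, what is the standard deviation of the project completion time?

te_Task 1 = (4 + 4·8 + 18)/6 = 54/6 = 9; σ²_Task 1 = ((18−4)/6)² = 5.444
te_Task 2 = (5 + 4·10 + 15)/6 = 60/6 = 10; σ²_Task 2 = ((15−5)/6)² = 2.778
te_Task 3 = (1 + 4·2 + 15)/6 = 24/6 = 4; σ²_Task 3 = ((15−1)/6)² = 5.444
te_Task 4 = (11 + 4·13 + 27)/6 = 90/6 = 15; σ²_Task 4 = ((27−11)/6)² = 7.111
te_Task 5 = (8 + 4·9 + 10)/6 = 54/6 = 9; σ²_Task 5 = ((10−8)/6)² = 0.111
te_Task 6 = (1 + 4·2 + 9)/6 = 18/6 = 3; σ²_Task 6 = ((9−1)/6)² = 1.778
te_Task 7 = (8 + 4·14 + 26)/6 = 90/6 = 15; σ²_Task 7 = ((26−8)/6)² = 9.000
te_Task 8 = (2 + 4·5 + 14)/6 = 36/6 = 6; σ²_Task 8 = ((14−2)/6)² = 4.000
te_Task 9 = (1 + 4·3 + 5)/6 = 18/6 = 3; σ²_Task 9 = ((5−1)/6)² = 0.444

Forward pass:
ES_Task 1 = 0; EF_Task 1 = 9
ES_Task 2 = 0; EF_Task 2 = 10
ES_Task 3 = max(EF_Task 1=9, EF_Task 2=10) = 10; EF_Task 3 = 10+4 = 14
ES_Task 4 = 10; EF_Task 4 = 10+15 = 25
ES_Task 5 = max(EF_Task 1=9, EF_Task 2=10) = 10; EF_Task 5 = 10+9 = 19
ES_Task 6 = 10; EF_Task 6 = 10+3 = 13
ES_Task 7 = max(EF_Task 1=9, EF_Task 3=14) = 14; EF_Task 7 = 14+15 = 29
ES_Task 8 = max(EF_Task 3=14, EF_Task 6=13) = 14; EF_Task 8 = 14+6 = 20
ES_Task 9 = max(EF_Task 4=25, EF_Task 5=19, EF_Task 6=13, EF_Task 7=29, EF_Task 8=20) = 29; EF_Task 9 = 29+3 = 32
Expected project duration μ = 32 weeks. Critical path: Task 2 → Task 3 → Task 7 → Task 9.

Variance along critical path = 2.778 + 5.444 + 9.000 + 0.444 = 17.667
σ = √17.667 = 4.203 weeks

4.20 weeks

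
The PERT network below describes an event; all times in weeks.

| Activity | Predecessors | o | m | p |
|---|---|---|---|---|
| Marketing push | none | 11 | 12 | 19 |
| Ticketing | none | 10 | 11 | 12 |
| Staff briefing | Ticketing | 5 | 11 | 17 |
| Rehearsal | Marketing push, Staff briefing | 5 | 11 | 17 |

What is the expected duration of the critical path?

te_Marketing push = (11 + 4·12 + 19)/6 = 78/6 = 13
te_Ticketing = (10 + 4·11 + 12)/6 = 66/6 = 11
te_Staff briefing = (5 + 4·11 + 17)/6 = 66/6 = 11
te_Rehearsal = (5 + 4·11 + 17)/6 = 66/6 = 11

Forward pass:
ES_Marketing push = 0; EF_Marketing push = 13
ES_Ticketing = 0; EF_Ticketing = 11
ES_Staff briefing = 11; EF_Staff briefing = 11+11 = 22
ES_Rehearsal = max(EF_Marketing push=13, EF_Staff briefing=22) = 22; EF_Rehearsal = 22+11 = 33
Expected project duration μ = 33 weeks. Critical path: Ticketing → Staff briefing → Rehearsal.

33 weeks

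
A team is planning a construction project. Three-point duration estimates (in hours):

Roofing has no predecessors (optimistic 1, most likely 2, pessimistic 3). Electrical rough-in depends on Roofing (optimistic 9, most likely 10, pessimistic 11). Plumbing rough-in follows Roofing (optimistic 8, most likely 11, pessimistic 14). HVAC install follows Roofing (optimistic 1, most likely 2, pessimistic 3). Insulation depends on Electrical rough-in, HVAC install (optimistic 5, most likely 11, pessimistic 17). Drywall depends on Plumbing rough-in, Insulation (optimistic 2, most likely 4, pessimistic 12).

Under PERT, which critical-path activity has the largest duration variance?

te_Roofing = (1 + 4·2 + 3)/6 = 12/6 = 2; σ²_Roofing = ((3−1)/6)² = 0.111
te_Electrical rough-in = (9 + 4·10 + 11)/6 = 60/6 = 10; σ²_Electrical rough-in = ((11−9)/6)² = 0.111
te_Plumbing rough-in = (8 + 4·11 + 14)/6 = 66/6 = 11; σ²_Plumbing rough-in = ((14−8)/6)² = 1.000
te_HVAC install = (1 + 4·2 + 3)/6 = 12/6 = 2; σ²_HVAC install = ((3−1)/6)² = 0.111
te_Insulation = (5 + 4·11 + 17)/6 = 66/6 = 11; σ²_Insulation = ((17−5)/6)² = 4.000
te_Drywall = (2 + 4·4 + 12)/6 = 30/6 = 5; σ²_Drywall = ((12−2)/6)² = 2.778

Forward pass:
ES_Roofing = 0; EF_Roofing = 2
ES_Electrical rough-in = 2; EF_Electrical rough-in = 2+10 = 12
ES_Plumbing rough-in = 2; EF_Plumbing rough-in = 2+11 = 13
ES_HVAC install = 2; EF_HVAC install = 2+2 = 4
ES_Insulation = max(EF_Electrical rough-in=12, EF_HVAC install=4) = 12; EF_Insulation = 12+11 = 23
ES_Drywall = max(EF_Plumbing rough-in=13, EF_Insulation=23) = 23; EF_Drywall = 23+5 = 28
Expected project duration μ = 28 hours. Critical path: Roofing → Electrical rough-in → Insulation → Drywall.

Variances on critical path: σ²_Roofing=0.111, σ²_Electrical rough-in=0.111, σ²_Insulation=4.000, σ²_Drywall=2.778.
Largest is σ²_Insulation = 4.000.

Insulation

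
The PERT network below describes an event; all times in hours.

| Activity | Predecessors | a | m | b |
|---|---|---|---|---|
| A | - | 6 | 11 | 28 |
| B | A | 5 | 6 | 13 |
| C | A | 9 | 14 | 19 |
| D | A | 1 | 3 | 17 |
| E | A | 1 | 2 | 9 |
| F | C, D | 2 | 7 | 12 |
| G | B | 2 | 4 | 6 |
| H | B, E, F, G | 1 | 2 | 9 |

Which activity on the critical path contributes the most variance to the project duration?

A

te_A = (6 + 4·11 + 28)/6 = 78/6 = 13; σ²_A = ((28−6)/6)² = 13.444
te_B = (5 + 4·6 + 13)/6 = 42/6 = 7; σ²_B = ((13−5)/6)² = 1.778
te_C = (9 + 4·14 + 19)/6 = 84/6 = 14; σ²_C = ((19−9)/6)² = 2.778
te_D = (1 + 4·3 + 17)/6 = 30/6 = 5; σ²_D = ((17−1)/6)² = 7.111
te_E = (1 + 4·2 + 9)/6 = 18/6 = 3; σ²_E = ((9−1)/6)² = 1.778
te_F = (2 + 4·7 + 12)/6 = 42/6 = 7; σ²_F = ((12−2)/6)² = 2.778
te_G = (2 + 4·4 + 6)/6 = 24/6 = 4; σ²_G = ((6−2)/6)² = 0.444
te_H = (1 + 4·2 + 9)/6 = 18/6 = 3; σ²_H = ((9−1)/6)² = 1.778

Forward pass:
ES_A = 0; EF_A = 13
ES_B = 13; EF_B = 13+7 = 20
ES_C = 13; EF_C = 13+14 = 27
ES_D = 13; EF_D = 13+5 = 18
ES_E = 13; EF_E = 13+3 = 16
ES_F = max(EF_C=27, EF_D=18) = 27; EF_F = 27+7 = 34
ES_G = 20; EF_G = 20+4 = 24
ES_H = max(EF_B=20, EF_E=16, EF_F=34, EF_G=24) = 34; EF_H = 34+3 = 37
Expected project duration μ = 37 hours. Critical path: A → C → F → H.

Variances on critical path: σ²_A=13.444, σ²_C=2.778, σ²_F=2.778, σ²_H=1.778.
Largest is σ²_A = 13.444.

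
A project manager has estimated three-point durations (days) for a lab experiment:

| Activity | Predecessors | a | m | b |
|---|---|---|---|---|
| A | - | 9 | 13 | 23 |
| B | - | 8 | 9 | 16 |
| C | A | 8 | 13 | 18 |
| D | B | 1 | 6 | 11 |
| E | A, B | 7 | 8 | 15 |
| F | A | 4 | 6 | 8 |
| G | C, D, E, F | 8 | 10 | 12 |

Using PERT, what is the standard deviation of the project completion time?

2.94 days

te_A = (9 + 4·13 + 23)/6 = 84/6 = 14; σ²_A = ((23−9)/6)² = 5.444
te_B = (8 + 4·9 + 16)/6 = 60/6 = 10; σ²_B = ((16−8)/6)² = 1.778
te_C = (8 + 4·13 + 18)/6 = 78/6 = 13; σ²_C = ((18−8)/6)² = 2.778
te_D = (1 + 4·6 + 11)/6 = 36/6 = 6; σ²_D = ((11−1)/6)² = 2.778
te_E = (7 + 4·8 + 15)/6 = 54/6 = 9; σ²_E = ((15−7)/6)² = 1.778
te_F = (4 + 4·6 + 8)/6 = 36/6 = 6; σ²_F = ((8−4)/6)² = 0.444
te_G = (8 + 4·10 + 12)/6 = 60/6 = 10; σ²_G = ((12−8)/6)² = 0.444

Forward pass:
ES_A = 0; EF_A = 14
ES_B = 0; EF_B = 10
ES_C = 14; EF_C = 14+13 = 27
ES_D = 10; EF_D = 10+6 = 16
ES_E = max(EF_A=14, EF_B=10) = 14; EF_E = 14+9 = 23
ES_F = 14; EF_F = 14+6 = 20
ES_G = max(EF_C=27, EF_D=16, EF_E=23, EF_F=20) = 27; EF_G = 27+10 = 37
Expected project duration μ = 37 days. Critical path: A → C → G.

Variance along critical path = 5.444 + 2.778 + 0.444 = 8.667
σ = √8.667 = 2.944 days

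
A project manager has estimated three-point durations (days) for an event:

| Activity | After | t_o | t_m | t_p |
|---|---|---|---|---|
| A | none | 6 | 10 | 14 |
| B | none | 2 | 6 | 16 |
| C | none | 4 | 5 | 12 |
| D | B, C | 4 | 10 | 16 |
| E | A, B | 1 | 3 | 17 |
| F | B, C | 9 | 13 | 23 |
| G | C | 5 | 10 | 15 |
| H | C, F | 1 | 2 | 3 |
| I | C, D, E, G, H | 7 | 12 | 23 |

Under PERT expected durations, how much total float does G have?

te_A = (6 + 4·10 + 14)/6 = 60/6 = 10
te_B = (2 + 4·6 + 16)/6 = 42/6 = 7
te_C = (4 + 4·5 + 12)/6 = 36/6 = 6
te_D = (4 + 4·10 + 16)/6 = 60/6 = 10
te_E = (1 + 4·3 + 17)/6 = 30/6 = 5
te_F = (9 + 4·13 + 23)/6 = 84/6 = 14
te_G = (5 + 4·10 + 15)/6 = 60/6 = 10
te_H = (1 + 4·2 + 3)/6 = 12/6 = 2
te_I = (7 + 4·12 + 23)/6 = 78/6 = 13

Forward pass:
ES_A = 0; EF_A = 10
ES_B = 0; EF_B = 7
ES_C = 0; EF_C = 6
ES_D = max(EF_B=7, EF_C=6) = 7; EF_D = 7+10 = 17
ES_E = max(EF_A=10, EF_B=7) = 10; EF_E = 10+5 = 15
ES_F = max(EF_B=7, EF_C=6) = 7; EF_F = 7+14 = 21
ES_G = 6; EF_G = 6+10 = 16
ES_H = max(EF_C=6, EF_F=21) = 21; EF_H = 21+2 = 23
ES_I = max(EF_C=6, EF_D=17, EF_E=15, EF_G=16, EF_H=23) = 23; EF_I = 23+13 = 36
Expected project duration μ = 36 days. Critical path: B → F → H → I.

Backward pass:
LF_I = 36; LS_I = 36−13 = 23
LF_H = LS_I = 23; LS_H = 23−2 = 21
LF_G = LS_I = 23; LS_G = 23−10 = 13
LF_F = LS_H = 21; LS_F = 21−14 = 7
LF_E = LS_I = 23; LS_E = 23−5 = 18
LF_D = LS_I = 23; LS_D = 23−10 = 13
LF_C = min(LS_D=13, LS_F=7, LS_G=13, LS_H=21, LS_I=23) = 7; LS_C = 7−6 = 1
LF_B = min(LS_D=13, LS_E=18, LS_F=7) = 7; LS_B = 7−7 = 0
LF_A = LS_E = 18; LS_A = 18−10 = 8
Slack_G = LS_G − ES_G = 13 − 6 = 7

7 days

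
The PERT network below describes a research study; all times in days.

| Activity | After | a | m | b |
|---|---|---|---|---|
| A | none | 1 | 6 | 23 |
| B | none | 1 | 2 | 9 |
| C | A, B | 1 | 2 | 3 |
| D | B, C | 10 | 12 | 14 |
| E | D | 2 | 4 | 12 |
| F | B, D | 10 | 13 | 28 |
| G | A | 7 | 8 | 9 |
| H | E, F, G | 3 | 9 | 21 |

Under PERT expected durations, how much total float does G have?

21 days

te_A = (1 + 4·6 + 23)/6 = 48/6 = 8
te_B = (1 + 4·2 + 9)/6 = 18/6 = 3
te_C = (1 + 4·2 + 3)/6 = 12/6 = 2
te_D = (10 + 4·12 + 14)/6 = 72/6 = 12
te_E = (2 + 4·4 + 12)/6 = 30/6 = 5
te_F = (10 + 4·13 + 28)/6 = 90/6 = 15
te_G = (7 + 4·8 + 9)/6 = 48/6 = 8
te_H = (3 + 4·9 + 21)/6 = 60/6 = 10

Forward pass:
ES_A = 0; EF_A = 8
ES_B = 0; EF_B = 3
ES_C = max(EF_A=8, EF_B=3) = 8; EF_C = 8+2 = 10
ES_D = max(EF_B=3, EF_C=10) = 10; EF_D = 10+12 = 22
ES_E = 22; EF_E = 22+5 = 27
ES_F = max(EF_B=3, EF_D=22) = 22; EF_F = 22+15 = 37
ES_G = 8; EF_G = 8+8 = 16
ES_H = max(EF_E=27, EF_F=37, EF_G=16) = 37; EF_H = 37+10 = 47
Expected project duration μ = 47 days. Critical path: A → C → D → F → H.

Backward pass:
LF_H = 47; LS_H = 47−10 = 37
LF_G = LS_H = 37; LS_G = 37−8 = 29
LF_F = LS_H = 37; LS_F = 37−15 = 22
LF_E = LS_H = 37; LS_E = 37−5 = 32
LF_D = min(LS_E=32, LS_F=22) = 22; LS_D = 22−12 = 10
LF_C = LS_D = 10; LS_C = 10−2 = 8
LF_B = min(LS_C=8, LS_D=10, LS_F=22) = 8; LS_B = 8−3 = 5
LF_A = min(LS_C=8, LS_G=29) = 8; LS_A = 8−8 = 0
Slack_G = LS_G − ES_G = 29 − 8 = 21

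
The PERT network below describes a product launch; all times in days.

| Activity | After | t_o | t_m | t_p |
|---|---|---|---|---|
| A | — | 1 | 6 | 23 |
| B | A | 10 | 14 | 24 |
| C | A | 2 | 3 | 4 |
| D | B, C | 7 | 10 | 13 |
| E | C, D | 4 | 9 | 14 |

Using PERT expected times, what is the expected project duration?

42 days

te_A = (1 + 4·6 + 23)/6 = 48/6 = 8
te_B = (10 + 4·14 + 24)/6 = 90/6 = 15
te_C = (2 + 4·3 + 4)/6 = 18/6 = 3
te_D = (7 + 4·10 + 13)/6 = 60/6 = 10
te_E = (4 + 4·9 + 14)/6 = 54/6 = 9

Forward pass:
ES_A = 0; EF_A = 8
ES_B = 8; EF_B = 8+15 = 23
ES_C = 8; EF_C = 8+3 = 11
ES_D = max(EF_B=23, EF_C=11) = 23; EF_D = 23+10 = 33
ES_E = max(EF_C=11, EF_D=33) = 33; EF_E = 33+9 = 42
Expected project duration μ = 42 days. Critical path: A → B → D → E.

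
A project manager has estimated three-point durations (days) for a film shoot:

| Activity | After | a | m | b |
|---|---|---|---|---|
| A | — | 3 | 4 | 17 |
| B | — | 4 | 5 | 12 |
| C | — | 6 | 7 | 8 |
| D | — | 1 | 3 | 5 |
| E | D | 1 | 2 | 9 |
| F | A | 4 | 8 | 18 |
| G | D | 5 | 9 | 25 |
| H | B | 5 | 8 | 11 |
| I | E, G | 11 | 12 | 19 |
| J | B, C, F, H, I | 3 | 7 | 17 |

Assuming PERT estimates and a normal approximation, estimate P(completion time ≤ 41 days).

te_A = (3 + 4·4 + 17)/6 = 36/6 = 6; σ²_A = ((17−3)/6)² = 5.444
te_B = (4 + 4·5 + 12)/6 = 36/6 = 6; σ²_B = ((12−4)/6)² = 1.778
te_C = (6 + 4·7 + 8)/6 = 42/6 = 7; σ²_C = ((8−6)/6)² = 0.111
te_D = (1 + 4·3 + 5)/6 = 18/6 = 3; σ²_D = ((5−1)/6)² = 0.444
te_E = (1 + 4·2 + 9)/6 = 18/6 = 3; σ²_E = ((9−1)/6)² = 1.778
te_F = (4 + 4·8 + 18)/6 = 54/6 = 9; σ²_F = ((18−4)/6)² = 5.444
te_G = (5 + 4·9 + 25)/6 = 66/6 = 11; σ²_G = ((25−5)/6)² = 11.111
te_H = (5 + 4·8 + 11)/6 = 48/6 = 8; σ²_H = ((11−5)/6)² = 1.000
te_I = (11 + 4·12 + 19)/6 = 78/6 = 13; σ²_I = ((19−11)/6)² = 1.778
te_J = (3 + 4·7 + 17)/6 = 48/6 = 8; σ²_J = ((17−3)/6)² = 5.444

Forward pass:
ES_A = 0; EF_A = 6
ES_B = 0; EF_B = 6
ES_C = 0; EF_C = 7
ES_D = 0; EF_D = 3
ES_E = 3; EF_E = 3+3 = 6
ES_F = 6; EF_F = 6+9 = 15
ES_G = 3; EF_G = 3+11 = 14
ES_H = 6; EF_H = 6+8 = 14
ES_I = max(EF_E=6, EF_G=14) = 14; EF_I = 14+13 = 27
ES_J = max(EF_B=6, EF_C=7, EF_F=15, EF_H=14, EF_I=27) = 27; EF_J = 27+8 = 35
Expected project duration μ = 35 days. Critical path: D → G → I → J.

Variance along critical path = 0.444 + 11.111 + 1.778 + 5.444 = 18.778; σ = √18.778 = 4.333 days.
Z = (41 − 35) / 4.333 = 1.385
P(T ≤ 41) = Φ(1.385) ≈ 0.917

0.917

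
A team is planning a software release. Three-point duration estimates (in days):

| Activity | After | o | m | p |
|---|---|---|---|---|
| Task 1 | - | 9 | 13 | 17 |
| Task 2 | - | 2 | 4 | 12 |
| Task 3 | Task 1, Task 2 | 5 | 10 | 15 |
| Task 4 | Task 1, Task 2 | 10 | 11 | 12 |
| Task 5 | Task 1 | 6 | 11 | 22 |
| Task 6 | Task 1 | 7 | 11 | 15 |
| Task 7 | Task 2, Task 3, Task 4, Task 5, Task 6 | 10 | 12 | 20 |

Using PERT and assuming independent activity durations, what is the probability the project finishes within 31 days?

te_Task 1 = (9 + 4·13 + 17)/6 = 78/6 = 13; σ²_Task 1 = ((17−9)/6)² = 1.778
te_Task 2 = (2 + 4·4 + 12)/6 = 30/6 = 5; σ²_Task 2 = ((12−2)/6)² = 2.778
te_Task 3 = (5 + 4·10 + 15)/6 = 60/6 = 10; σ²_Task 3 = ((15−5)/6)² = 2.778
te_Task 4 = (10 + 4·11 + 12)/6 = 66/6 = 11; σ²_Task 4 = ((12−10)/6)² = 0.111
te_Task 5 = (6 + 4·11 + 22)/6 = 72/6 = 12; σ²_Task 5 = ((22−6)/6)² = 7.111
te_Task 6 = (7 + 4·11 + 15)/6 = 66/6 = 11; σ²_Task 6 = ((15−7)/6)² = 1.778
te_Task 7 = (10 + 4·12 + 20)/6 = 78/6 = 13; σ²_Task 7 = ((20−10)/6)² = 2.778

Forward pass:
ES_Task 1 = 0; EF_Task 1 = 13
ES_Task 2 = 0; EF_Task 2 = 5
ES_Task 3 = max(EF_Task 1=13, EF_Task 2=5) = 13; EF_Task 3 = 13+10 = 23
ES_Task 4 = max(EF_Task 1=13, EF_Task 2=5) = 13; EF_Task 4 = 13+11 = 24
ES_Task 5 = 13; EF_Task 5 = 13+12 = 25
ES_Task 6 = 13; EF_Task 6 = 13+11 = 24
ES_Task 7 = max(EF_Task 2=5, EF_Task 3=23, EF_Task 4=24, EF_Task 5=25, EF_Task 6=24) = 25; EF_Task 7 = 25+13 = 38
Expected project duration μ = 38 days. Critical path: Task 1 → Task 5 → Task 7.

Variance along critical path = 1.778 + 7.111 + 2.778 = 11.667; σ = √11.667 = 3.416 days.
Z = (31 − 38) / 3.416 = -2.049
P(T ≤ 31) = Φ(-2.049) ≈ 0.020

0.020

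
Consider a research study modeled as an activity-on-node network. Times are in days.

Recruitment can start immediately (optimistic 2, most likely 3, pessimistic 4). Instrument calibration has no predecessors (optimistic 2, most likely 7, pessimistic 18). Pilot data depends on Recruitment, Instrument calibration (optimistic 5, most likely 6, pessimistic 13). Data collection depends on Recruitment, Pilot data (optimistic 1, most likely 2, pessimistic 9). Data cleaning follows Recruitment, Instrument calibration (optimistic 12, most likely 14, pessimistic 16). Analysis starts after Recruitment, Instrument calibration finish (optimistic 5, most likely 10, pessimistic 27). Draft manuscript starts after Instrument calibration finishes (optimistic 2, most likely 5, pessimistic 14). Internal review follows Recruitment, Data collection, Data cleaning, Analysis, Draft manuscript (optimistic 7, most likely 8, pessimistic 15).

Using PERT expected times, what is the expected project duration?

te_Recruitment = (2 + 4·3 + 4)/6 = 18/6 = 3
te_Instrument calibration = (2 + 4·7 + 18)/6 = 48/6 = 8
te_Pilot data = (5 + 4·6 + 13)/6 = 42/6 = 7
te_Data collection = (1 + 4·2 + 9)/6 = 18/6 = 3
te_Data cleaning = (12 + 4·14 + 16)/6 = 84/6 = 14
te_Analysis = (5 + 4·10 + 27)/6 = 72/6 = 12
te_Draft manuscript = (2 + 4·5 + 14)/6 = 36/6 = 6
te_Internal review = (7 + 4·8 + 15)/6 = 54/6 = 9

Forward pass:
ES_Recruitment = 0; EF_Recruitment = 3
ES_Instrument calibration = 0; EF_Instrument calibration = 8
ES_Pilot data = max(EF_Recruitment=3, EF_Instrument calibration=8) = 8; EF_Pilot data = 8+7 = 15
ES_Data collection = max(EF_Recruitment=3, EF_Pilot data=15) = 15; EF_Data collection = 15+3 = 18
ES_Data cleaning = max(EF_Recruitment=3, EF_Instrument calibration=8) = 8; EF_Data cleaning = 8+14 = 22
ES_Analysis = max(EF_Recruitment=3, EF_Instrument calibration=8) = 8; EF_Analysis = 8+12 = 20
ES_Draft manuscript = 8; EF_Draft manuscript = 8+6 = 14
ES_Internal review = max(EF_Recruitment=3, EF_Data collection=18, EF_Data cleaning=22, EF_Analysis=20, EF_Draft manuscript=14) = 22; EF_Internal review = 22+9 = 31
Expected project duration μ = 31 days. Critical path: Instrument calibration → Data cleaning → Internal review.

31 days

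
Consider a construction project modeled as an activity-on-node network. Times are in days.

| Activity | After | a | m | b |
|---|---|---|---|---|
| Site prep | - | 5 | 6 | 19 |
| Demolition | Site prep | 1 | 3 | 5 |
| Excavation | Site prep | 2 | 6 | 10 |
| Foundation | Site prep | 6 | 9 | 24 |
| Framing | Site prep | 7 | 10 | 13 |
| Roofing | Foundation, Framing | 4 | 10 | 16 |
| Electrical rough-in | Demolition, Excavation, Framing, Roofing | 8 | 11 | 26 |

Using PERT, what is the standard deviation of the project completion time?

5.24 days

te_Site prep = (5 + 4·6 + 19)/6 = 48/6 = 8; σ²_Site prep = ((19−5)/6)² = 5.444
te_Demolition = (1 + 4·3 + 5)/6 = 18/6 = 3; σ²_Demolition = ((5−1)/6)² = 0.444
te_Excavation = (2 + 4·6 + 10)/6 = 36/6 = 6; σ²_Excavation = ((10−2)/6)² = 1.778
te_Foundation = (6 + 4·9 + 24)/6 = 66/6 = 11; σ²_Foundation = ((24−6)/6)² = 9.000
te_Framing = (7 + 4·10 + 13)/6 = 60/6 = 10; σ²_Framing = ((13−7)/6)² = 1.000
te_Roofing = (4 + 4·10 + 16)/6 = 60/6 = 10; σ²_Roofing = ((16−4)/6)² = 4.000
te_Electrical rough-in = (8 + 4·11 + 26)/6 = 78/6 = 13; σ²_Electrical rough-in = ((26−8)/6)² = 9.000

Forward pass:
ES_Site prep = 0; EF_Site prep = 8
ES_Demolition = 8; EF_Demolition = 8+3 = 11
ES_Excavation = 8; EF_Excavation = 8+6 = 14
ES_Foundation = 8; EF_Foundation = 8+11 = 19
ES_Framing = 8; EF_Framing = 8+10 = 18
ES_Roofing = max(EF_Foundation=19, EF_Framing=18) = 19; EF_Roofing = 19+10 = 29
ES_Electrical rough-in = max(EF_Demolition=11, EF_Excavation=14, EF_Framing=18, EF_Roofing=29) = 29; EF_Electrical rough-in = 29+13 = 42
Expected project duration μ = 42 days. Critical path: Site prep → Foundation → Roofing → Electrical rough-in.

Variance along critical path = 5.444 + 9.000 + 4.000 + 9.000 = 27.444
σ = √27.444 = 5.239 days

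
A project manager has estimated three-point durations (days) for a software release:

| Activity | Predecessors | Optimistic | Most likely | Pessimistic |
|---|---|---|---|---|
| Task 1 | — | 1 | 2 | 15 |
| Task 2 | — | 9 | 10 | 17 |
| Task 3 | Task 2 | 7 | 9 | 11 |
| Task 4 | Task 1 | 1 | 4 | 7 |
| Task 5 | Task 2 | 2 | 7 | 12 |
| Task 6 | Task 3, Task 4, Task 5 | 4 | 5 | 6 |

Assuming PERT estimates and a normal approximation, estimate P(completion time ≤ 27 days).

0.905

te_Task 1 = (1 + 4·2 + 15)/6 = 24/6 = 4; σ²_Task 1 = ((15−1)/6)² = 5.444
te_Task 2 = (9 + 4·10 + 17)/6 = 66/6 = 11; σ²_Task 2 = ((17−9)/6)² = 1.778
te_Task 3 = (7 + 4·9 + 11)/6 = 54/6 = 9; σ²_Task 3 = ((11−7)/6)² = 0.444
te_Task 4 = (1 + 4·4 + 7)/6 = 24/6 = 4; σ²_Task 4 = ((7−1)/6)² = 1.000
te_Task 5 = (2 + 4·7 + 12)/6 = 42/6 = 7; σ²_Task 5 = ((12−2)/6)² = 2.778
te_Task 6 = (4 + 4·5 + 6)/6 = 30/6 = 5; σ²_Task 6 = ((6−4)/6)² = 0.111

Forward pass:
ES_Task 1 = 0; EF_Task 1 = 4
ES_Task 2 = 0; EF_Task 2 = 11
ES_Task 3 = 11; EF_Task 3 = 11+9 = 20
ES_Task 4 = 4; EF_Task 4 = 4+4 = 8
ES_Task 5 = 11; EF_Task 5 = 11+7 = 18
ES_Task 6 = max(EF_Task 3=20, EF_Task 4=8, EF_Task 5=18) = 20; EF_Task 6 = 20+5 = 25
Expected project duration μ = 25 days. Critical path: Task 2 → Task 3 → Task 6.

Variance along critical path = 1.778 + 0.444 + 0.111 = 2.333; σ = √2.333 = 1.528 days.
Z = (27 − 25) / 1.528 = 1.309
P(T ≤ 27) = Φ(1.309) ≈ 0.905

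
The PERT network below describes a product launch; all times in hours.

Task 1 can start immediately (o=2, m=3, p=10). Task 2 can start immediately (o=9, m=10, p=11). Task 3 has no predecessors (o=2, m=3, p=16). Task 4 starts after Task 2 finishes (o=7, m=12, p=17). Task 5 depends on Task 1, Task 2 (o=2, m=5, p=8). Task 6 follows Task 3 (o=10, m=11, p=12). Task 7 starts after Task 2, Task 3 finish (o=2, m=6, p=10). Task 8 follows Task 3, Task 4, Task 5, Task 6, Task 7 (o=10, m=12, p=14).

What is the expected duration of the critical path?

te_Task 1 = (2 + 4·3 + 10)/6 = 24/6 = 4
te_Task 2 = (9 + 4·10 + 11)/6 = 60/6 = 10
te_Task 3 = (2 + 4·3 + 16)/6 = 30/6 = 5
te_Task 4 = (7 + 4·12 + 17)/6 = 72/6 = 12
te_Task 5 = (2 + 4·5 + 8)/6 = 30/6 = 5
te_Task 6 = (10 + 4·11 + 12)/6 = 66/6 = 11
te_Task 7 = (2 + 4·6 + 10)/6 = 36/6 = 6
te_Task 8 = (10 + 4·12 + 14)/6 = 72/6 = 12

Forward pass:
ES_Task 1 = 0; EF_Task 1 = 4
ES_Task 2 = 0; EF_Task 2 = 10
ES_Task 3 = 0; EF_Task 3 = 5
ES_Task 4 = 10; EF_Task 4 = 10+12 = 22
ES_Task 5 = max(EF_Task 1=4, EF_Task 2=10) = 10; EF_Task 5 = 10+5 = 15
ES_Task 6 = 5; EF_Task 6 = 5+11 = 16
ES_Task 7 = max(EF_Task 2=10, EF_Task 3=5) = 10; EF_Task 7 = 10+6 = 16
ES_Task 8 = max(EF_Task 3=5, EF_Task 4=22, EF_Task 5=15, EF_Task 6=16, EF_Task 7=16) = 22; EF_Task 8 = 22+12 = 34
Expected project duration μ = 34 hours. Critical path: Task 2 → Task 4 → Task 8.

34 hours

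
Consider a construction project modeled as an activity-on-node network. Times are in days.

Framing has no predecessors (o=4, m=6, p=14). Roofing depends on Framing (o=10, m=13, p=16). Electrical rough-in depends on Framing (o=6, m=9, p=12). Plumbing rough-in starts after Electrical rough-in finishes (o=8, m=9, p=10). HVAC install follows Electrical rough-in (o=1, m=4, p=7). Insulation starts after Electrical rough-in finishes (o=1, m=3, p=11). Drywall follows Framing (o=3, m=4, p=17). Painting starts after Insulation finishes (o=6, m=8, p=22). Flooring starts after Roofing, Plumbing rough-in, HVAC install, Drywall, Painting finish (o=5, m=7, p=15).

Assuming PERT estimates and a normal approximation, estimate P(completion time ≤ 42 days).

te_Framing = (4 + 4·6 + 14)/6 = 42/6 = 7; σ²_Framing = ((14−4)/6)² = 2.778
te_Roofing = (10 + 4·13 + 16)/6 = 78/6 = 13; σ²_Roofing = ((16−10)/6)² = 1.000
te_Electrical rough-in = (6 + 4·9 + 12)/6 = 54/6 = 9; σ²_Electrical rough-in = ((12−6)/6)² = 1.000
te_Plumbing rough-in = (8 + 4·9 + 10)/6 = 54/6 = 9; σ²_Plumbing rough-in = ((10−8)/6)² = 0.111
te_HVAC install = (1 + 4·4 + 7)/6 = 24/6 = 4; σ²_HVAC install = ((7−1)/6)² = 1.000
te_Insulation = (1 + 4·3 + 11)/6 = 24/6 = 4; σ²_Insulation = ((11−1)/6)² = 2.778
te_Drywall = (3 + 4·4 + 17)/6 = 36/6 = 6; σ²_Drywall = ((17−3)/6)² = 5.444
te_Painting = (6 + 4·8 + 22)/6 = 60/6 = 10; σ²_Painting = ((22−6)/6)² = 7.111
te_Flooring = (5 + 4·7 + 15)/6 = 48/6 = 8; σ²_Flooring = ((15−5)/6)² = 2.778

Forward pass:
ES_Framing = 0; EF_Framing = 7
ES_Roofing = 7; EF_Roofing = 7+13 = 20
ES_Electrical rough-in = 7; EF_Electrical rough-in = 7+9 = 16
ES_Plumbing rough-in = 16; EF_Plumbing rough-in = 16+9 = 25
ES_HVAC install = 16; EF_HVAC install = 16+4 = 20
ES_Insulation = 16; EF_Insulation = 16+4 = 20
ES_Drywall = 7; EF_Drywall = 7+6 = 13
ES_Painting = 20; EF_Painting = 20+10 = 30
ES_Flooring = max(EF_Roofing=20, EF_Plumbing rough-in=25, EF_HVAC install=20, EF_Drywall=13, EF_Painting=30) = 30; EF_Flooring = 30+8 = 38
Expected project duration μ = 38 days. Critical path: Framing → Electrical rough-in → Insulation → Painting → Flooring.

Variance along critical path = 2.778 + 1.000 + 2.778 + 7.111 + 2.778 = 16.444; σ = √16.444 = 4.055 days.
Z = (42 − 38) / 4.055 = 0.986
P(T ≤ 42) = Φ(0.986) ≈ 0.838

0.838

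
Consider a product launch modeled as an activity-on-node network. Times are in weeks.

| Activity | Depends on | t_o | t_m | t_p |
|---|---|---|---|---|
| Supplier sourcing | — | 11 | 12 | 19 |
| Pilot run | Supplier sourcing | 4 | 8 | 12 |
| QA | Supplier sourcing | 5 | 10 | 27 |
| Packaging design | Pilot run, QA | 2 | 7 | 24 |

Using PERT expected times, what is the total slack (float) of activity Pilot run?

te_Supplier sourcing = (11 + 4·12 + 19)/6 = 78/6 = 13
te_Pilot run = (4 + 4·8 + 12)/6 = 48/6 = 8
te_QA = (5 + 4·10 + 27)/6 = 72/6 = 12
te_Packaging design = (2 + 4·7 + 24)/6 = 54/6 = 9

Forward pass:
ES_Supplier sourcing = 0; EF_Supplier sourcing = 13
ES_Pilot run = 13; EF_Pilot run = 13+8 = 21
ES_QA = 13; EF_QA = 13+12 = 25
ES_Packaging design = max(EF_Pilot run=21, EF_QA=25) = 25; EF_Packaging design = 25+9 = 34
Expected project duration μ = 34 weeks. Critical path: Supplier sourcing → QA → Packaging design.

Backward pass:
LF_Packaging design = 34; LS_Packaging design = 34−9 = 25
LF_QA = LS_Packaging design = 25; LS_QA = 25−12 = 13
LF_Pilot run = LS_Packaging design = 25; LS_Pilot run = 25−8 = 17
LF_Supplier sourcing = min(LS_Pilot run=17, LS_QA=13) = 13; LS_Supplier sourcing = 13−13 = 0
Slack_Pilot run = LS_Pilot run − ES_Pilot run = 17 − 13 = 4

4 weeks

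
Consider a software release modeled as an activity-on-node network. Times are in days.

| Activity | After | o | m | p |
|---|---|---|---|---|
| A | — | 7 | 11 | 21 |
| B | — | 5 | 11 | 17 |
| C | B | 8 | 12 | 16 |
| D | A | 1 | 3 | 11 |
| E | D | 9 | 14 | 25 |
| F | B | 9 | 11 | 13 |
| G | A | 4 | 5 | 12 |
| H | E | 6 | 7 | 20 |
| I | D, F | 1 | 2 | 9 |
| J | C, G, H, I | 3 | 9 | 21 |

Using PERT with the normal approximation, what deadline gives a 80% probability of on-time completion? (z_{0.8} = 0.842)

te_A = (7 + 4·11 + 21)/6 = 72/6 = 12; σ²_A = ((21−7)/6)² = 5.444
te_B = (5 + 4·11 + 17)/6 = 66/6 = 11; σ²_B = ((17−5)/6)² = 4.000
te_C = (8 + 4·12 + 16)/6 = 72/6 = 12; σ²_C = ((16−8)/6)² = 1.778
te_D = (1 + 4·3 + 11)/6 = 24/6 = 4; σ²_D = ((11−1)/6)² = 2.778
te_E = (9 + 4·14 + 25)/6 = 90/6 = 15; σ²_E = ((25−9)/6)² = 7.111
te_F = (9 + 4·11 + 13)/6 = 66/6 = 11; σ²_F = ((13−9)/6)² = 0.444
te_G = (4 + 4·5 + 12)/6 = 36/6 = 6; σ²_G = ((12−4)/6)² = 1.778
te_H = (6 + 4·7 + 20)/6 = 54/6 = 9; σ²_H = ((20−6)/6)² = 5.444
te_I = (1 + 4·2 + 9)/6 = 18/6 = 3; σ²_I = ((9−1)/6)² = 1.778
te_J = (3 + 4·9 + 21)/6 = 60/6 = 10; σ²_J = ((21−3)/6)² = 9.000

Forward pass:
ES_A = 0; EF_A = 12
ES_B = 0; EF_B = 11
ES_C = 11; EF_C = 11+12 = 23
ES_D = 12; EF_D = 12+4 = 16
ES_E = 16; EF_E = 16+15 = 31
ES_F = 11; EF_F = 11+11 = 22
ES_G = 12; EF_G = 12+6 = 18
ES_H = 31; EF_H = 31+9 = 40
ES_I = max(EF_D=16, EF_F=22) = 22; EF_I = 22+3 = 25
ES_J = max(EF_C=23, EF_G=18, EF_H=40, EF_I=25) = 40; EF_J = 40+10 = 50
Expected project duration μ = 50 days. Critical path: A → D → E → H → J.

Variance along critical path = 5.444 + 2.778 + 7.111 + 5.444 + 9.000 = 29.778; σ = 5.457 days.
D = μ + z·σ = 50 + 0.842·5.457 = 54.6 days

54.6 days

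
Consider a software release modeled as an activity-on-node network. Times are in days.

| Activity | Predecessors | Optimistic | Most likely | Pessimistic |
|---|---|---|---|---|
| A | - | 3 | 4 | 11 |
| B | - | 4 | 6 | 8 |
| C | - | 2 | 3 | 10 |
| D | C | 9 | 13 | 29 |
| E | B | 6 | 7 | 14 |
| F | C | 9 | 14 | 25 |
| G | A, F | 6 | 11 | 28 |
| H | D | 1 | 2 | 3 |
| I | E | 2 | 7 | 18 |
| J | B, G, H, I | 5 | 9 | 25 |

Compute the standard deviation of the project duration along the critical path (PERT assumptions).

te_A = (3 + 4·4 + 11)/6 = 30/6 = 5; σ²_A = ((11−3)/6)² = 1.778
te_B = (4 + 4·6 + 8)/6 = 36/6 = 6; σ²_B = ((8−4)/6)² = 0.444
te_C = (2 + 4·3 + 10)/6 = 24/6 = 4; σ²_C = ((10−2)/6)² = 1.778
te_D = (9 + 4·13 + 29)/6 = 90/6 = 15; σ²_D = ((29−9)/6)² = 11.111
te_E = (6 + 4·7 + 14)/6 = 48/6 = 8; σ²_E = ((14−6)/6)² = 1.778
te_F = (9 + 4·14 + 25)/6 = 90/6 = 15; σ²_F = ((25−9)/6)² = 7.111
te_G = (6 + 4·11 + 28)/6 = 78/6 = 13; σ²_G = ((28−6)/6)² = 13.444
te_H = (1 + 4·2 + 3)/6 = 12/6 = 2; σ²_H = ((3−1)/6)² = 0.111
te_I = (2 + 4·7 + 18)/6 = 48/6 = 8; σ²_I = ((18−2)/6)² = 7.111
te_J = (5 + 4·9 + 25)/6 = 66/6 = 11; σ²_J = ((25−5)/6)² = 11.111

Forward pass:
ES_A = 0; EF_A = 5
ES_B = 0; EF_B = 6
ES_C = 0; EF_C = 4
ES_D = 4; EF_D = 4+15 = 19
ES_E = 6; EF_E = 6+8 = 14
ES_F = 4; EF_F = 4+15 = 19
ES_G = max(EF_A=5, EF_F=19) = 19; EF_G = 19+13 = 32
ES_H = 19; EF_H = 19+2 = 21
ES_I = 14; EF_I = 14+8 = 22
ES_J = max(EF_B=6, EF_G=32, EF_H=21, EF_I=22) = 32; EF_J = 32+11 = 43
Expected project duration μ = 43 days. Critical path: C → F → G → J.

Variance along critical path = 1.778 + 7.111 + 13.444 + 11.111 = 33.444
σ = √33.444 = 5.783 days

5.78 days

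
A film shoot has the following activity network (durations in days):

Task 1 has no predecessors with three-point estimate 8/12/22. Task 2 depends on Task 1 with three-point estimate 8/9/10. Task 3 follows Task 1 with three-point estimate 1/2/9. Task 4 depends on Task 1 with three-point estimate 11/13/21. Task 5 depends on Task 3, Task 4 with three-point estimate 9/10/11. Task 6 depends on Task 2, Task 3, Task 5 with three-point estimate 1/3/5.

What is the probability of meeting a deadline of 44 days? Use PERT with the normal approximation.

te_Task 1 = (8 + 4·12 + 22)/6 = 78/6 = 13; σ²_Task 1 = ((22−8)/6)² = 5.444
te_Task 2 = (8 + 4·9 + 10)/6 = 54/6 = 9; σ²_Task 2 = ((10−8)/6)² = 0.111
te_Task 3 = (1 + 4·2 + 9)/6 = 18/6 = 3; σ²_Task 3 = ((9−1)/6)² = 1.778
te_Task 4 = (11 + 4·13 + 21)/6 = 84/6 = 14; σ²_Task 4 = ((21−11)/6)² = 2.778
te_Task 5 = (9 + 4·10 + 11)/6 = 60/6 = 10; σ²_Task 5 = ((11−9)/6)² = 0.111
te_Task 6 = (1 + 4·3 + 5)/6 = 18/6 = 3; σ²_Task 6 = ((5−1)/6)² = 0.444

Forward pass:
ES_Task 1 = 0; EF_Task 1 = 13
ES_Task 2 = 13; EF_Task 2 = 13+9 = 22
ES_Task 3 = 13; EF_Task 3 = 13+3 = 16
ES_Task 4 = 13; EF_Task 4 = 13+14 = 27
ES_Task 5 = max(EF_Task 3=16, EF_Task 4=27) = 27; EF_Task 5 = 27+10 = 37
ES_Task 6 = max(EF_Task 2=22, EF_Task 3=16, EF_Task 5=37) = 37; EF_Task 6 = 37+3 = 40
Expected project duration μ = 40 days. Critical path: Task 1 → Task 4 → Task 5 → Task 6.

Variance along critical path = 5.444 + 2.778 + 0.111 + 0.444 = 8.778; σ = √8.778 = 2.963 days.
Z = (44 − 40) / 2.963 = 1.350
P(T ≤ 44) = Φ(1.350) ≈ 0.912

0.912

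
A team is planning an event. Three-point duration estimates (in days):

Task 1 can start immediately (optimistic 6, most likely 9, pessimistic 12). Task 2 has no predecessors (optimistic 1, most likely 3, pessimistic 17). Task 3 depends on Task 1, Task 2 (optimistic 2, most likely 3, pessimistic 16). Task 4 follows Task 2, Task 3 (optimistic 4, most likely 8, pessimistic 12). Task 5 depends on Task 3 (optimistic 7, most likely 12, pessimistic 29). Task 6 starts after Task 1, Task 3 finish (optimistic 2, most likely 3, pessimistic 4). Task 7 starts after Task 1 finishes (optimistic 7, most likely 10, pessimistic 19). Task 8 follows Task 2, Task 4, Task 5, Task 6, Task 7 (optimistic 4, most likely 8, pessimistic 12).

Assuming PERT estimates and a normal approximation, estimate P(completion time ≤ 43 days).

0.934

te_Task 1 = (6 + 4·9 + 12)/6 = 54/6 = 9; σ²_Task 1 = ((12−6)/6)² = 1.000
te_Task 2 = (1 + 4·3 + 17)/6 = 30/6 = 5; σ²_Task 2 = ((17−1)/6)² = 7.111
te_Task 3 = (2 + 4·3 + 16)/6 = 30/6 = 5; σ²_Task 3 = ((16−2)/6)² = 5.444
te_Task 4 = (4 + 4·8 + 12)/6 = 48/6 = 8; σ²_Task 4 = ((12−4)/6)² = 1.778
te_Task 5 = (7 + 4·12 + 29)/6 = 84/6 = 14; σ²_Task 5 = ((29−7)/6)² = 13.444
te_Task 6 = (2 + 4·3 + 4)/6 = 18/6 = 3; σ²_Task 6 = ((4−2)/6)² = 0.111
te_Task 7 = (7 + 4·10 + 19)/6 = 66/6 = 11; σ²_Task 7 = ((19−7)/6)² = 4.000
te_Task 8 = (4 + 4·8 + 12)/6 = 48/6 = 8; σ²_Task 8 = ((12−4)/6)² = 1.778

Forward pass:
ES_Task 1 = 0; EF_Task 1 = 9
ES_Task 2 = 0; EF_Task 2 = 5
ES_Task 3 = max(EF_Task 1=9, EF_Task 2=5) = 9; EF_Task 3 = 9+5 = 14
ES_Task 4 = max(EF_Task 2=5, EF_Task 3=14) = 14; EF_Task 4 = 14+8 = 22
ES_Task 5 = 14; EF_Task 5 = 14+14 = 28
ES_Task 6 = max(EF_Task 1=9, EF_Task 3=14) = 14; EF_Task 6 = 14+3 = 17
ES_Task 7 = 9; EF_Task 7 = 9+11 = 20
ES_Task 8 = max(EF_Task 2=5, EF_Task 4=22, EF_Task 5=28, EF_Task 6=17, EF_Task 7=20) = 28; EF_Task 8 = 28+8 = 36
Expected project duration μ = 36 days. Critical path: Task 1 → Task 3 → Task 5 → Task 8.

Variance along critical path = 1.000 + 5.444 + 13.444 + 1.778 = 21.667; σ = √21.667 = 4.655 days.
Z = (43 − 36) / 4.655 = 1.504
P(T ≤ 43) = Φ(1.504) ≈ 0.934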